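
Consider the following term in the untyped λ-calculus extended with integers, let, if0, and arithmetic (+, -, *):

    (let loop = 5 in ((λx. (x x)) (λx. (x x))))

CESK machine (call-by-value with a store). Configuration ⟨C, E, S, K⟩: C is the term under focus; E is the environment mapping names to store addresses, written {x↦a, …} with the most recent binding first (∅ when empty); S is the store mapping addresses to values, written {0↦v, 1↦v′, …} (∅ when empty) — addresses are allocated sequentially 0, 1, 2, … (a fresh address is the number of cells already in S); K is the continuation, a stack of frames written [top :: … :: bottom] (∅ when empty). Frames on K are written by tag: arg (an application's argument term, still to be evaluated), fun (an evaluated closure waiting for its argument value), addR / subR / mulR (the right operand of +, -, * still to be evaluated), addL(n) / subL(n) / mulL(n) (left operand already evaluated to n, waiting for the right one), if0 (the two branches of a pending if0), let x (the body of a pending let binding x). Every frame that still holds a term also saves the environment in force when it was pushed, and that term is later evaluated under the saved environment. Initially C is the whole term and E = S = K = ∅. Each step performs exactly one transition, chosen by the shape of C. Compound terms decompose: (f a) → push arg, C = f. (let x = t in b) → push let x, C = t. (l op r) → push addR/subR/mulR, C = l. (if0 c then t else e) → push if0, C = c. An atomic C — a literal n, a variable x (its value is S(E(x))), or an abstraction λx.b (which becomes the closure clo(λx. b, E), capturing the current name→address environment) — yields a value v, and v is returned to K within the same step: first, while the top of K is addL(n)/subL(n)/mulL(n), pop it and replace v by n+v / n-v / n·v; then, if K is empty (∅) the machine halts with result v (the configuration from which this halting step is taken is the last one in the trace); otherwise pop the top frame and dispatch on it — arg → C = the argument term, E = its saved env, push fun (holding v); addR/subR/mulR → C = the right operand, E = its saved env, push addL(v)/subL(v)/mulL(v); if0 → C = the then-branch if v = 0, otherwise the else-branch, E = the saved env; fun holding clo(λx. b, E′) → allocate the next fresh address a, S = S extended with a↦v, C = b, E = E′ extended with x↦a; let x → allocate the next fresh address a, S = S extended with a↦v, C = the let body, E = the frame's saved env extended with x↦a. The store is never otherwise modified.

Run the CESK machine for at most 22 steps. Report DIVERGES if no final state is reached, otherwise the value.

t=0: <C=(let loop = 5 in ((λx. (x x)) (λx. (x x)))), E=∅, S=∅, K=∅>
t=1: <C=5, E=∅, S=∅, K=[let loop]>
t=2: <C=((λx. (x x)) (λx. (x x))), E={loop↦0}, S={0↦5}, K=∅>
t=3: <C=(λx. (x x)), E={loop↦0}, S={0↦5}, K=[arg]>
t=4: <C=(λx. (x x)), E={loop↦0}, S={0↦5}, K=[fun]>
t=5: <C=(x x), E={x↦1, loop↦0}, S={0↦5, 1↦clo(λx. (x x), {loop↦0})}, K=∅>
t=6: <C=x, E={x↦1, loop↦0}, S={0↦5, 1↦clo(λx. (x x), {loop↦0})}, K=[arg]>
t=7: <C=x, E={x↦1, loop↦0}, S={0↦5, 1↦clo(λx. (x x), {loop↦0})}, K=[fun]>
t=8: <C=(x x), E={x↦2, loop↦0}, S={0↦5, 1↦clo(λx. (x x), {loop↦0}), 2↦clo(λx. (x x), {loop↦0})}, K=∅>
t=9: <C=x, E={x↦2, loop↦0}, S={0↦5, 1↦clo(λx. (x x), {loop↦0}), 2↦clo(λx. (x x), {loop↦0})}, K=[arg]>
t=10: <C=x, E={x↦2, loop↦0}, S={0↦5, 1↦clo(λx. (x x), {loop↦0}), 2↦clo(λx. (x x), {loop↦0})}, K=[fun]>
t=11: <C=(x x), E={x↦3, loop↦0}, S={0↦5, 1↦clo(λx. (x x), {loop↦0}), 2↦clo(λx. (x x), {loop↦0}), 3↦clo(λx. (x x), {loop↦0})}, K=∅>
t=12: <C=x, E={x↦3, loop↦0}, S={0↦5, 1↦clo(λx. (x x), {loop↦0}), 2↦clo(λx. (x x), {loop↦0}), 3↦clo(λx. (x x), {loop↦0})}, K=[arg]>
t=13: <C=x, E={x↦3, loop↦0}, S={0↦5, 1↦clo(λx. (x x), {loop↦0}), 2↦clo(λx. (x x), {loop↦0}), 3↦clo(λx. (x x), {loop↦0})}, K=[fun]>
t=14: <C=(x x), E={x↦4, loop↦0}, S={0↦5, 1↦clo(λx. (x x), {loop↦0}), 2↦clo(λx. (x x), {loop↦0}), 3↦clo(λx. (x x), {loop↦0}), 4↦clo(λx. (x x), {loop↦0})}, K=∅>
t=15: <C=x, E={x↦4, loop↦0}, S={0↦5, 1↦clo(λx. (x x), {loop↦0}), 2↦clo(λx. (x x), {loop↦0}), 3↦clo(λx. (x x), {loop↦0}), 4↦clo(λx. (x x), {loop↦0})}, K=[arg]>
t=16: <C=x, E={x↦4, loop↦0}, S={0↦5, 1↦clo(λx. (x x), {loop↦0}), 2↦clo(λx. (x x), {loop↦0}), 3↦clo(λx. (x x), {loop↦0}), 4↦clo(λx. (x x), {loop↦0})}, K=[fun]>
t=17: <C=(x x), E={x↦5, loop↦0}, S={0↦5, 1↦clo(λx. (x x), {loop↦0}), 2↦clo(λx. (x x), {loop↦0}), 3↦clo(λx. (x x), {loop↦0}), 4↦clo(λx. (x x), {loop↦0}), 5↦clo(λx. (x x), {loop↦0})}, K=∅>
t=18: <C=x, E={x↦5, loop↦0}, S={0↦5, 1↦clo(λx. (x x), {loop↦0}), 2↦clo(λx. (x x), {loop↦0}), 3↦clo(λx. (x x), {loop↦0}), 4↦clo(λx. (x x), {loop↦0}), 5↦clo(λx. (x x), {loop↦0})}, K=[arg]>
t=19: <C=x, E={x↦5, loop↦0}, S={0↦5, 1↦clo(λx. (x x), {loop↦0}), 2↦clo(λx. (x x), {loop↦0}), 3↦clo(λx. (x x), {loop↦0}), 4↦clo(λx. (x x), {loop↦0}), 5↦clo(λx. (x x), {loop↦0})}, K=[fun]>
t=20: <C=(x x), E={x↦6, loop↦0}, S={0↦5, 1↦clo(λx. (x x), {loop↦0}), 2↦clo(λx. (x x), {loop↦0}), 3↦clo(λx. (x x), {loop↦0}), 4↦clo(λx. (x x), {loop↦0}), 5↦clo(λx. (x x), {loop↦0}), 6↦clo(λx. (x x), {loop↦0})}, K=∅>
t=21: <C=x, E={x↦6, loop↦0}, S={0↦5, 1↦clo(λx. (x x), {loop↦0}), 2↦clo(λx. (x x), {loop↦0}), 3↦clo(λx. (x x), {loop↦0}), 4↦clo(λx. (x x), {loop↦0}), 5↦clo(λx. (x x), {loop↦0}), 6↦clo(λx. (x x), {loop↦0})}, K=[arg]>
t=22: <C=x, E={x↦6, loop↦0}, S={0↦5, 1↦clo(λx. (x x), {loop↦0}), 2↦clo(λx. (x x), {loop↦0}), 3↦clo(λx. (x x), {loop↦0}), 4↦clo(λx. (x x), {loop↦0}), 5↦clo(λx. (x x), {loop↦0}), 6↦clo(λx. (x x), {loop↦0})}, K=[fun]>
→ 22 transitions taken and the configuration is still not final: no result within 22 steps

Answer: DIVERGES (no final state within 22 steps)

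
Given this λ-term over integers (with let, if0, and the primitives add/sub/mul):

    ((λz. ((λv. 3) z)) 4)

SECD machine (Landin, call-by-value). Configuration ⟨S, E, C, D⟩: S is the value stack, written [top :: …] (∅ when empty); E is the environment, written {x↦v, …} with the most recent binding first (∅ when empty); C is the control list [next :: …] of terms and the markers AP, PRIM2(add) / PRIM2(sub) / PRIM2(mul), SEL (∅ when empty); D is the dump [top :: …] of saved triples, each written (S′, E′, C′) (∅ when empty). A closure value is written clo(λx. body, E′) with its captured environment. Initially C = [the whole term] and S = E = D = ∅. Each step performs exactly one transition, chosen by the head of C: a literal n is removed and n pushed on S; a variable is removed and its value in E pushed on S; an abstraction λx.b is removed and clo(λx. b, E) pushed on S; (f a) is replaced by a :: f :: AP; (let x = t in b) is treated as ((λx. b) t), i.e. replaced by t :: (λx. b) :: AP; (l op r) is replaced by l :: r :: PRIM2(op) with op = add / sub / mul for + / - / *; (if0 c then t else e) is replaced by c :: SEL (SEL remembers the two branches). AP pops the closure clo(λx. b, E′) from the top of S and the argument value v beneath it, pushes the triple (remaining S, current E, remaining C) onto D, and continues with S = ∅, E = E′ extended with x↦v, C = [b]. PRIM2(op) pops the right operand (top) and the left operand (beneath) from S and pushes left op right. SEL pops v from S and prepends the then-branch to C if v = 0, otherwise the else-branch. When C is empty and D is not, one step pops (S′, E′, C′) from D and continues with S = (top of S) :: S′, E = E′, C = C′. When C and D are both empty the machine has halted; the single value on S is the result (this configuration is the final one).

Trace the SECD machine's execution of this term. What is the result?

step 0: [S=∅ | E=∅ | C=[((λz. ((λv. 3) z)) 4)] | D=∅]
step 1: [S=∅ | E=∅ | C=[4 :: (λz. ((λv. 3) z)) :: AP] | D=∅]
step 2: [S=[4] | E=∅ | C=[(λz. ((λv. 3) z)) :: AP] | D=∅]
step 3: [S=[clo(λz. ((λv. 3) z), ∅) :: 4] | E=∅ | C=[AP] | D=∅]
step 4: [S=∅ | E={z↦4} | C=[((λv. 3) z)] | D=[(∅, ∅, ∅)]]
step 5: [S=∅ | E={z↦4} | C=[z :: (λv. 3) :: AP] | D=[(∅, ∅, ∅)]]
step 6: [S=[4] | E={z↦4} | C=[(λv. 3) :: AP] | D=[(∅, ∅, ∅)]]
step 7: [S=[clo(λv. 3, {z↦4}) :: 4] | E={z↦4} | C=[AP] | D=[(∅, ∅, ∅)]]
step 8: [S=∅ | E={v↦4, z↦4} | C=[3] | D=[(∅, {z↦4}, ∅) :: (∅, ∅, ∅)]]
step 9: [S=[3] | E={v↦4, z↦4} | C=∅ | D=[(∅, {z↦4}, ∅) :: (∅, ∅, ∅)]]
step 10: [S=[3] | E={z↦4} | C=∅ | D=[(∅, ∅, ∅)]]
step 11: [S=[3] | E=∅ | C=∅ | D=∅]
→ final value 3

Answer: 3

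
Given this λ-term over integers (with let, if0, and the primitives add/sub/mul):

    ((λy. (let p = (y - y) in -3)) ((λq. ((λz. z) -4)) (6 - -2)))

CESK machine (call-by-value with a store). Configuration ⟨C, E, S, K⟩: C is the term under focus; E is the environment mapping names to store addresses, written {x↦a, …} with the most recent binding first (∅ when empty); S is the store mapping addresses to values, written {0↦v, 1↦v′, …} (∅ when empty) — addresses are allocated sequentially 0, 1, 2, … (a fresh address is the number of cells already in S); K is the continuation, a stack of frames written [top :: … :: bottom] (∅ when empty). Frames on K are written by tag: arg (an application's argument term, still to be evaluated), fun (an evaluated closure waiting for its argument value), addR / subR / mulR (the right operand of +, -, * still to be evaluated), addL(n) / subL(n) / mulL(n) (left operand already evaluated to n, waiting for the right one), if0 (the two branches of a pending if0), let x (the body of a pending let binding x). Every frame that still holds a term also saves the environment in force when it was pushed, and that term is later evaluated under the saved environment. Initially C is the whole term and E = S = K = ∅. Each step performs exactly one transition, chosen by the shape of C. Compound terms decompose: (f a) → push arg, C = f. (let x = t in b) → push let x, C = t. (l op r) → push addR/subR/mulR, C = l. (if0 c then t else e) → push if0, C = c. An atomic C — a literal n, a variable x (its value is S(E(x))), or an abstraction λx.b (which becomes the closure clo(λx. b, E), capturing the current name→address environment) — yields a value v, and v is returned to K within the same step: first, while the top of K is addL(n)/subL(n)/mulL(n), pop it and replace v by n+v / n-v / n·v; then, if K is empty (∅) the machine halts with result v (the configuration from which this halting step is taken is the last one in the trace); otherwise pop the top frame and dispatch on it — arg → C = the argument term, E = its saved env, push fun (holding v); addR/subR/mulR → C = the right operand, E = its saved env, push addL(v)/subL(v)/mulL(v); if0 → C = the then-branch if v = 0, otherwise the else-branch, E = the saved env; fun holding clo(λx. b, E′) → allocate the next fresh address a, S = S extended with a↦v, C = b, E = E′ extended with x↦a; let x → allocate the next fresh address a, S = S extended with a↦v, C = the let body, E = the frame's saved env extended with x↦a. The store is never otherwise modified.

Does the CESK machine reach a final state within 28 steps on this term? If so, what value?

[0] <C=((λy. (let p = (y - y) in -3)) ((λq. ((λz. z) -4)) (6 - -2))), E=∅, S=∅, K=∅>
[1] <C=(λy. (let p = (y - y) in -3)), E=∅, S=∅, K=[arg]>
[2] <C=((λq. ((λz. z) -4)) (6 - -2)), E=∅, S=∅, K=[fun]>
[3] <C=(λq. ((λz. z) -4)), E=∅, S=∅, K=[arg :: fun]>
[4] <C=(6 - -2), E=∅, S=∅, K=[fun :: fun]>
[5] <C=6, E=∅, S=∅, K=[subR :: fun :: fun]>
[6] <C=-2, E=∅, S=∅, K=[subL(6) :: fun :: fun]>
[7] <C=((λz. z) -4), E={q↦0}, S={0↦8}, K=[fun]>
[8] <C=(λz. z), E={q↦0}, S={0↦8}, K=[arg :: fun]>
[9] <C=-4, E={q↦0}, S={0↦8}, K=[fun :: fun]>
[10] <C=z, E={z↦1, q↦0}, S={0↦8, 1↦-4}, K=[fun]>
[11] <C=(let p = (y - y) in -3), E={y↦2}, S={0↦8, 1↦-4, 2↦-4}, K=∅>
[12] <C=(y - y), E={y↦2}, S={0↦8, 1↦-4, 2↦-4}, K=[let p]>
[13] <C=y, E={y↦2}, S={0↦8, 1↦-4, 2↦-4}, K=[subR :: let p]>
[14] <C=y, E={y↦2}, S={0↦8, 1↦-4, 2↦-4}, K=[subL(-4) :: let p]>
[15] <C=-3, E={p↦3, y↦2}, S={0↦8, 1↦-4, 2↦-4, 3↦0}, K=∅>
→ final value -3

Answer: -3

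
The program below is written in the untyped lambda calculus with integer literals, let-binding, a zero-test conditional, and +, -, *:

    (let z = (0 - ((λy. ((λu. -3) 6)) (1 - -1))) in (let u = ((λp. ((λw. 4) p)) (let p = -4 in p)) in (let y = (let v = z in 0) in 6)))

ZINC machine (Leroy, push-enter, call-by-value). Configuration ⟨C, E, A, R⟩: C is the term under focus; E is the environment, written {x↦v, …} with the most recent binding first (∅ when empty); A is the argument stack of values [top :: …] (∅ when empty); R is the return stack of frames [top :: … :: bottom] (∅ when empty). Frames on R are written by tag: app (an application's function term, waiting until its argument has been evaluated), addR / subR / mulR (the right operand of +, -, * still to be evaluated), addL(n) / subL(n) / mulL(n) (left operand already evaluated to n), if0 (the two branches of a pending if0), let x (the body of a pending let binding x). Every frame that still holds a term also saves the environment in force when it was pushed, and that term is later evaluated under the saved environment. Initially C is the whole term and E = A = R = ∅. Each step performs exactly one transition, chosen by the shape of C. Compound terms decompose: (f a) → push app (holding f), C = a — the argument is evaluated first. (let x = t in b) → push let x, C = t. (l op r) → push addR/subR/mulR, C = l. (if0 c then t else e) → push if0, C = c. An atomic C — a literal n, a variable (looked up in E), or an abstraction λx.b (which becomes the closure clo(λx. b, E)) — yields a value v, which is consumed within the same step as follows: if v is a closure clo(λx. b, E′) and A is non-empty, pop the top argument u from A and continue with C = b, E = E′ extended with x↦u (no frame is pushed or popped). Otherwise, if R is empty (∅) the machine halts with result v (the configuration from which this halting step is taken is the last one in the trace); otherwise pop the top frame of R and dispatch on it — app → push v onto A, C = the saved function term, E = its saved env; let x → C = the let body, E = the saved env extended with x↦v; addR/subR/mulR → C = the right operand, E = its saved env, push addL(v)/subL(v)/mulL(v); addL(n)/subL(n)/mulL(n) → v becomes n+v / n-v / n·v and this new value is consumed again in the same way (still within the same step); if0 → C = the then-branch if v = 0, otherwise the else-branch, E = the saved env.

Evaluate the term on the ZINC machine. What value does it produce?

0. [C=(let z = (0 - ((λy. ((λu. -3) 6)) (1 - -1))) in (let u = ((λp. ((λw. 4) p)) (let p = -4 in p)) in (let y = (let v = z in 0) in 6))) | E=∅ | A=∅ | R=∅]
1. [C=(0 - ((λy. ((λu. -3) 6)) (1 - -1))) | E=∅ | A=∅ | R=[let z]]
2. [C=0 | E=∅ | A=∅ | R=[subR :: let z]]
3. [C=((λy. ((λu. -3) 6)) (1 - -1)) | E=∅ | A=∅ | R=[subL(0) :: let z]]
4. [C=(1 - -1) | E=∅ | A=∅ | R=[app :: subL(0) :: let z]]
5. [C=1 | E=∅ | A=∅ | R=[subR :: app :: subL(0) :: let z]]
6. [C=-1 | E=∅ | A=∅ | R=[subL(1) :: app :: subL(0) :: let z]]
7. [C=(λy. ((λu. -3) 6)) | E=∅ | A=[2] | R=[subL(0) :: let z]]
8. [C=((λu. -3) 6) | E={y↦2} | A=∅ | R=[subL(0) :: let z]]
9. [C=6 | E={y↦2} | A=∅ | R=[app :: subL(0) :: let z]]
10. [C=(λu. -3) | E={y↦2} | A=[6] | R=[subL(0) :: let z]]
11. [C=-3 | E={u↦6, y↦2} | A=∅ | R=[subL(0) :: let z]]
12. [C=(let u = ((λp. ((λw. 4) p)) (let p = -4 in p)) in (let y = (let v = z in 0) in 6)) | E={z↦3} | A=∅ | R=∅]
13. [C=((λp. ((λw. 4) p)) (let p = -4 in p)) | E={z↦3} | A=∅ | R=[let u]]
14. [C=(let p = -4 in p) | E={z↦3} | A=∅ | R=[app :: let u]]
15. [C=-4 | E={z↦3} | A=∅ | R=[let p :: app :: let u]]
16. [C=p | E={p↦-4, z↦3} | A=∅ | R=[app :: let u]]
17. [C=(λp. ((λw. 4) p)) | E={z↦3} | A=[-4] | R=[let u]]
18. [C=((λw. 4) p) | E={p↦-4, z↦3} | A=∅ | R=[let u]]
19. [C=p | E={p↦-4, z↦3} | A=∅ | R=[app :: let u]]
20. [C=(λw. 4) | E={p↦-4, z↦3} | A=[-4] | R=[let u]]
21. [C=4 | E={w↦-4, p↦-4, z↦3} | A=∅ | R=[let u]]
22. [C=(let y = (let v = z in 0) in 6) | E={u↦4, z↦3} | A=∅ | R=∅]
23. [C=(let v = z in 0) | E={u↦4, z↦3} | A=∅ | R=[let y]]
24. [C=z | E={u↦4, z↦3} | A=∅ | R=[let v :: let y]]
25. [C=0 | E={v↦3, u↦4, z↦3} | A=∅ | R=[let y]]
26. [C=6 | E={y↦0, u↦4, z↦3} | A=∅ | R=∅]
→ final value 6

Answer: 6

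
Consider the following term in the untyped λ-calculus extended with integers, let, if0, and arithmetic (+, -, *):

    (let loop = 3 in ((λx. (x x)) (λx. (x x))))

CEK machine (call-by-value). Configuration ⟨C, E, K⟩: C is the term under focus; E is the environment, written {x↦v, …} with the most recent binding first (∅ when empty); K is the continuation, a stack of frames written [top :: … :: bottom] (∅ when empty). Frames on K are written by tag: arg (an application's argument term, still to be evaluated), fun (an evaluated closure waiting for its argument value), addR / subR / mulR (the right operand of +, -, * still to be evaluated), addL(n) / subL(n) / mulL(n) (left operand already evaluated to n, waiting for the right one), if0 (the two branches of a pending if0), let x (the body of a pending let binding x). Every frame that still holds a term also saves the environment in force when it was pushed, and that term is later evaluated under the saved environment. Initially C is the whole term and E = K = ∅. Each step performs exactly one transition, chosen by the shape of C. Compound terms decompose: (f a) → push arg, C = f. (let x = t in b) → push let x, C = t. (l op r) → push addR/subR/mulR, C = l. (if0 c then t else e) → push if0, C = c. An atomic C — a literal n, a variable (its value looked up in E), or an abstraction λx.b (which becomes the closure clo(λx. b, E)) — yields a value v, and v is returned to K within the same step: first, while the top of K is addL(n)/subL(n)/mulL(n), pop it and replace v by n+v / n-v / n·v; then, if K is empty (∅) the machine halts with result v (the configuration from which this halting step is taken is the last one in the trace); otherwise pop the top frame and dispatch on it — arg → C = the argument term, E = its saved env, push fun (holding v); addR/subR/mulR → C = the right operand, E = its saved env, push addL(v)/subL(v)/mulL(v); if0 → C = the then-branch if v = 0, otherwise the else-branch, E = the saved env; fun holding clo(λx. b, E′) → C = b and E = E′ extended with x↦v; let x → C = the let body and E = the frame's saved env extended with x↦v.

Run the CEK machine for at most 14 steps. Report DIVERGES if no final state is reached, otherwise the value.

Answer: DIVERGES (no final state within 14 steps)

Machine steps:
[0] ⟨C=(let loop = 3 in ((λx. (x x)) (λx. (x x)))); E=∅; K=∅⟩
[1] ⟨C=3; E=∅; K=[let loop]⟩
[2] ⟨C=((λx. (x x)) (λx. (x x))); E={loop↦3}; K=∅⟩
[3] ⟨C=(λx. (x x)); E={loop↦3}; K=[arg]⟩
[4] ⟨C=(λx. (x x)); E={loop↦3}; K=[fun]⟩
[5] ⟨C=(x x); E={x↦clo(λx. (x x), {loop↦3}), loop↦3}; K=∅⟩
[6] ⟨C=x; E={x↦clo(λx. (x x), {loop↦3}), loop↦3}; K=[arg]⟩
[7] ⟨C=x; E={x↦clo(λx. (x x), {loop↦3}), loop↦3}; K=[fun]⟩
… configuration repeats with period 3 (steps 5–7 recur indefinitely) …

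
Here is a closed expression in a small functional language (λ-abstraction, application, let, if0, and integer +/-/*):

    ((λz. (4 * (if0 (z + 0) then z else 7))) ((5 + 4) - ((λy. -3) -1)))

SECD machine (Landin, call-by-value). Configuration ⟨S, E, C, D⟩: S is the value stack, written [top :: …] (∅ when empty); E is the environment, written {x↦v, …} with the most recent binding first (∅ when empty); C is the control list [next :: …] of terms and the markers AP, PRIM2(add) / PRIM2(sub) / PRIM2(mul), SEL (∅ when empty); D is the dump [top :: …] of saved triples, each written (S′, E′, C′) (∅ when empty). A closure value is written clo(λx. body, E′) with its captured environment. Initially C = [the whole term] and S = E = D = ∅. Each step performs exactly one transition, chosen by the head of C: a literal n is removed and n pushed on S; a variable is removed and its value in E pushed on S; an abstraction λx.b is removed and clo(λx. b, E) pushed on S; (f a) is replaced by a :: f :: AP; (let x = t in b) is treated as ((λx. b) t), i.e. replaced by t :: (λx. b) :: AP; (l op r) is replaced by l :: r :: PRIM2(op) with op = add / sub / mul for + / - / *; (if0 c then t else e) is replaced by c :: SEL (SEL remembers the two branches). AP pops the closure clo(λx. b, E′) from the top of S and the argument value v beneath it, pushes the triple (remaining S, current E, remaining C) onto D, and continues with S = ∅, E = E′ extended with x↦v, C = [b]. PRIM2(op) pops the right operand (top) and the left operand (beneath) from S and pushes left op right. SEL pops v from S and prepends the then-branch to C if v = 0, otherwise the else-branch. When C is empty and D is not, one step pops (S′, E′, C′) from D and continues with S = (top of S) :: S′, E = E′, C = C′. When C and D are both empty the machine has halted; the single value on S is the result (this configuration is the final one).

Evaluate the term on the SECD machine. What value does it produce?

t=0: [S=∅ | E=∅ | C=[((λz. (4 * (if0 (z + 0) then z else 7))) ((5 + 4) - ((λy. -3) -1)))] | D=∅]
t=1: [S=∅ | E=∅ | C=[((5 + 4) - ((λy. -3) -1)) :: (λz. (4 * (if0 (z + 0) then z else 7))) :: AP] | D=∅]
t=2: [S=∅ | E=∅ | C=[(5 + 4) :: ((λy. -3) -1) :: PRIM2(sub) :: (λz. (4 * (if0 (z + 0) then z else 7))) :: AP] | D=∅]
t=3: [S=∅ | E=∅ | C=[5 :: 4 :: PRIM2(add) :: ((λy. -3) -1) :: PRIM2(sub) :: (λz. (4 * (if0 (z + 0) then z else 7))) :: AP] | D=∅]
t=4: [S=[5] | E=∅ | C=[4 :: PRIM2(add) :: ((λy. -3) -1) :: PRIM2(sub) :: (λz. (4 * (if0 (z + 0) then z else 7))) :: AP] | D=∅]
t=5: [S=[4 :: 5] | E=∅ | C=[PRIM2(add) :: ((λy. -3) -1) :: PRIM2(sub) :: (λz. (4 * (if0 (z + 0) then z else 7))) :: AP] | D=∅]
t=6: [S=[9] | E=∅ | C=[((λy. -3) -1) :: PRIM2(sub) :: (λz. (4 * (if0 (z + 0) then z else 7))) :: AP] | D=∅]
t=7: [S=[9] | E=∅ | C=[-1 :: (λy. -3) :: AP :: PRIM2(sub) :: (λz. (4 * (if0 (z + 0) then z else 7))) :: AP] | D=∅]
t=8: [S=[-1 :: 9] | E=∅ | C=[(λy. -3) :: AP :: PRIM2(sub) :: (λz. (4 * (if0 (z + 0) then z else 7))) :: AP] | D=∅]
t=9: [S=[clo(λy. -3, ∅) :: -1 :: 9] | E=∅ | C=[AP :: PRIM2(sub) :: (λz. (4 * (if0 (z + 0) then z else 7))) :: AP] | D=∅]
t=10: [S=∅ | E={y↦-1} | C=[-3] | D=[([9], ∅, [PRIM2(sub) :: (λz. (4 * (if0 (z + 0) then z else 7))) :: AP])]]
t=11: [S=[-3] | E={y↦-1} | C=∅ | D=[([9], ∅, [PRIM2(sub) :: (λz. (4 * (if0 (z + 0) then z else 7))) :: AP])]]
t=12: [S=[-3 :: 9] | E=∅ | C=[PRIM2(sub) :: (λz. (4 * (if0 (z + 0) then z else 7))) :: AP] | D=∅]
t=13: [S=[12] | E=∅ | C=[(λz. (4 * (if0 (z + 0) then z else 7))) :: AP] | D=∅]
t=14: [S=[clo(λz. (4 * (if0 (z + 0) then z else 7)), ∅) :: 12] | E=∅ | C=[AP] | D=∅]
t=15: [S=∅ | E={z↦12} | C=[(4 * (if0 (z + 0) then z else 7))] | D=[(∅, ∅, ∅)]]
t=16: [S=∅ | E={z↦12} | C=[4 :: (if0 (z + 0) then z else 7) :: PRIM2(mul)] | D=[(∅, ∅, ∅)]]
t=17: [S=[4] | E={z↦12} | C=[(if0 (z + 0) then z else 7) :: PRIM2(mul)] | D=[(∅, ∅, ∅)]]
t=18: [S=[4] | E={z↦12} | C=[(z + 0) :: SEL :: PRIM2(mul)] | D=[(∅, ∅, ∅)]]
t=19: [S=[4] | E={z↦12} | C=[z :: 0 :: PRIM2(add) :: SEL :: PRIM2(mul)] | D=[(∅, ∅, ∅)]]
t=20: [S=[12 :: 4] | E={z↦12} | C=[0 :: PRIM2(add) :: SEL :: PRIM2(mul)] | D=[(∅, ∅, ∅)]]
t=21: [S=[0 :: 12 :: 4] | E={z↦12} | C=[PRIM2(add) :: SEL :: PRIM2(mul)] | D=[(∅, ∅, ∅)]]
t=22: [S=[12 :: 4] | E={z↦12} | C=[SEL :: PRIM2(mul)] | D=[(∅, ∅, ∅)]]
t=23: [S=[4] | E={z↦12} | C=[7 :: PRIM2(mul)] | D=[(∅, ∅, ∅)]]
t=24: [S=[7 :: 4] | E={z↦12} | C=[PRIM2(mul)] | D=[(∅, ∅, ∅)]]
t=25: [S=[28] | E={z↦12} | C=∅ | D=[(∅, ∅, ∅)]]
t=26: [S=[28] | E=∅ | C=∅ | D=∅]
→ final value 28

Answer: 28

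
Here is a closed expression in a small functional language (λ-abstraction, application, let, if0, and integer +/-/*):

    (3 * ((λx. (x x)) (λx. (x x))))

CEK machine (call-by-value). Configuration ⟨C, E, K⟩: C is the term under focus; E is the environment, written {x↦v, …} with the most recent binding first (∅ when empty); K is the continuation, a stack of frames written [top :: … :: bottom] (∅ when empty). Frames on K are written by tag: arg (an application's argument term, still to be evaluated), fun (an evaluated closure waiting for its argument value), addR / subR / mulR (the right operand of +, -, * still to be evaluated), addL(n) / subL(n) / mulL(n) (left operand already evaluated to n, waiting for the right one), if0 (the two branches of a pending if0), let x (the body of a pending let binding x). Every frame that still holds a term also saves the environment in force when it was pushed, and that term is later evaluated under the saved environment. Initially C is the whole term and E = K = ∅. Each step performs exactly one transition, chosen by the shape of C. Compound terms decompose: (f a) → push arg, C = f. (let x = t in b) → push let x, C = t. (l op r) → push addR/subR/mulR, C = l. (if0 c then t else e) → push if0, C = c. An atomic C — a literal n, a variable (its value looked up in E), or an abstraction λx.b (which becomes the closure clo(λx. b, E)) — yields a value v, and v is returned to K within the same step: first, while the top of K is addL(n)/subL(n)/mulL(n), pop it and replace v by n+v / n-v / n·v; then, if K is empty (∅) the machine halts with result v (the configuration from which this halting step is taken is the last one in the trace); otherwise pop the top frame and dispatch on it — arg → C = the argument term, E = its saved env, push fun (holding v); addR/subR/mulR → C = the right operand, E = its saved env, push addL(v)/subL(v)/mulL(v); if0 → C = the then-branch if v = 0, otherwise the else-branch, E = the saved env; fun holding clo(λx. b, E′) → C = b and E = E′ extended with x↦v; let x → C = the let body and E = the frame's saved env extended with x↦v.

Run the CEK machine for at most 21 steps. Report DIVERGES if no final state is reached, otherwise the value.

Answer: DIVERGES (no final state within 21 steps)

Derivation:
0. <C=(3 * ((λx. (x x)) (λx. (x x)))), E=∅, K=∅>
1. <C=3, E=∅, K=[mulR]>
2. <C=((λx. (x x)) (λx. (x x))), E=∅, K=[mulL(3)]>
3. <C=(λx. (x x)), E=∅, K=[arg :: mulL(3)]>
4. <C=(λx. (x x)), E=∅, K=[fun :: mulL(3)]>
5. <C=(x x), E={x↦clo(λx. (x x), ∅)}, K=[mulL(3)]>
6. <C=x, E={x↦clo(λx. (x x), ∅)}, K=[arg :: mulL(3)]>
7. <C=x, E={x↦clo(λx. (x x), ∅)}, K=[fun :: mulL(3)]>
… configuration repeats with period 3 (steps 5–7 recur indefinitely) …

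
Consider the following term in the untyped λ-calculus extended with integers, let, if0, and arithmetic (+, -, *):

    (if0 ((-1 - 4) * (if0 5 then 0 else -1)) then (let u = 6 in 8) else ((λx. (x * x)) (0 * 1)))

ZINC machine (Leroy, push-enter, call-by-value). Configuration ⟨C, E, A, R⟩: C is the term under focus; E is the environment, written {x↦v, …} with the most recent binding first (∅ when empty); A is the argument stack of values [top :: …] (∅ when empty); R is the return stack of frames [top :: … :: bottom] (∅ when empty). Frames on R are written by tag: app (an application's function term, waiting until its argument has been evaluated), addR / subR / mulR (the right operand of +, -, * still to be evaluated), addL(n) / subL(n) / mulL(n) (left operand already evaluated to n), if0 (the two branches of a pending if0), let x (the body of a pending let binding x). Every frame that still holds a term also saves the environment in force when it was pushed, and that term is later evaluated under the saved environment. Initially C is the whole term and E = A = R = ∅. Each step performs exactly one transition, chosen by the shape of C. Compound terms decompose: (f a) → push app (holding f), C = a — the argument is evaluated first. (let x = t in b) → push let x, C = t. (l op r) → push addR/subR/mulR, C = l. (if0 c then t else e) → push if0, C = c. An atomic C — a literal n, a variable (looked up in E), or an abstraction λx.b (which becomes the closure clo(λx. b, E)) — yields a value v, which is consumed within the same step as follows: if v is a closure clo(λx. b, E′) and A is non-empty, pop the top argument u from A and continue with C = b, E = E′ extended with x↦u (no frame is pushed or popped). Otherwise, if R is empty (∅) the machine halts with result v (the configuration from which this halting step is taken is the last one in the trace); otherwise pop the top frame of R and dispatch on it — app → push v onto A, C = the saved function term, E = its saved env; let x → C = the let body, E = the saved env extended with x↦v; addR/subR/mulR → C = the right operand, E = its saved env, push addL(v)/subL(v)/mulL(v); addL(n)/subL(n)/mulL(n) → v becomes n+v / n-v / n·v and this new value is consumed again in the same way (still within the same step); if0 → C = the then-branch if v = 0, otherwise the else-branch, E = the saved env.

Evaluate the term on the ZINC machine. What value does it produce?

Answer: 0

Execution trace:
0. [C=(if0 ((-1 - 4) * (if0 5 then 0 else -1)) then (let u = 6 in 8) else ((λx. (x * x)) (0 * 1))) | E=∅ | A=∅ | R=∅]
1. [C=((-1 - 4) * (if0 5 then 0 else -1)) | E=∅ | A=∅ | R=[if0]]
2. [C=(-1 - 4) | E=∅ | A=∅ | R=[mulR :: if0]]
3. [C=-1 | E=∅ | A=∅ | R=[subR :: mulR :: if0]]
4. [C=4 | E=∅ | A=∅ | R=[subL(-1) :: mulR :: if0]]
5. [C=(if0 5 then 0 else -1) | E=∅ | A=∅ | R=[mulL(-5) :: if0]]
6. [C=5 | E=∅ | A=∅ | R=[if0 :: mulL(-5) :: if0]]
7. [C=-1 | E=∅ | A=∅ | R=[mulL(-5) :: if0]]
8. [C=((λx. (x * x)) (0 * 1)) | E=∅ | A=∅ | R=∅]
9. [C=(0 * 1) | E=∅ | A=∅ | R=[app]]
10. [C=0 | E=∅ | A=∅ | R=[mulR :: app]]
11. [C=1 | E=∅ | A=∅ | R=[mulL(0) :: app]]
12. [C=(λx. (x * x)) | E=∅ | A=[0] | R=∅]
13. [C=(x * x) | E={x↦0} | A=∅ | R=∅]
14. [C=x | E={x↦0} | A=∅ | R=[mulR]]
15. [C=x | E={x↦0} | A=∅ | R=[mulL(0)]]
→ final value 0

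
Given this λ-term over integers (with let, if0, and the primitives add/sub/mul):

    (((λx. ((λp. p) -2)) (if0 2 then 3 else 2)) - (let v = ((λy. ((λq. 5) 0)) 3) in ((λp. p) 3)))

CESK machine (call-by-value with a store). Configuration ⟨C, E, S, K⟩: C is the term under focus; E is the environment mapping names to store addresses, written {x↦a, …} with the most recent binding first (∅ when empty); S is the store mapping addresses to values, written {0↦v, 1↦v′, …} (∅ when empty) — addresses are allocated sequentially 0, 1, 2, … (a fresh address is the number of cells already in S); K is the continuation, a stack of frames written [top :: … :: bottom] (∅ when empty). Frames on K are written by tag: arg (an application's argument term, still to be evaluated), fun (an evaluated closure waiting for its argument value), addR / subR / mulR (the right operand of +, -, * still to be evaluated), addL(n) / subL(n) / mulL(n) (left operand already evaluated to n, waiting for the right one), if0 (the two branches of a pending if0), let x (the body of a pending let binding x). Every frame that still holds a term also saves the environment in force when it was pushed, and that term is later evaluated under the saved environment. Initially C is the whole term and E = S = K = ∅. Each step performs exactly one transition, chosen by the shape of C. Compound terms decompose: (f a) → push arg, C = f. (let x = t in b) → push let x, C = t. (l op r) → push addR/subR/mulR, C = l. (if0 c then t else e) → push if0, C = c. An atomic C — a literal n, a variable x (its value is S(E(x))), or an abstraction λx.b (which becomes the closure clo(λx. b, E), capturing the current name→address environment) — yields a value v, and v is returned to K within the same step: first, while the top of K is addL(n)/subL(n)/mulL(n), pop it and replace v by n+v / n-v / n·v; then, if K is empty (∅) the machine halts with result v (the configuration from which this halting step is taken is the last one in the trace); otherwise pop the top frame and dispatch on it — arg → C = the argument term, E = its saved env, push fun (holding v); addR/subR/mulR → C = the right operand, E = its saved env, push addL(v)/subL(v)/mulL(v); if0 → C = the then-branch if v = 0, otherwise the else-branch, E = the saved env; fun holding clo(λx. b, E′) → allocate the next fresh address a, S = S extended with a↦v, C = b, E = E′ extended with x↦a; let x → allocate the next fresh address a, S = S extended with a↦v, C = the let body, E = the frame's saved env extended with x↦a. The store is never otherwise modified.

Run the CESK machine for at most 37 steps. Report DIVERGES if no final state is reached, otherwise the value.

Answer: -5

Execution trace:
0. <C=(((λx. ((λp. p) -2)) (if0 2 then 3 else 2)) - (let v = ((λy. ((λq. 5) 0)) 3) in ((λp. p) 3))), E=∅, S=∅, K=∅>
1. <C=((λx. ((λp. p) -2)) (if0 2 then 3 else 2)), E=∅, S=∅, K=[subR]>
2. <C=(λx. ((λp. p) -2)), E=∅, S=∅, K=[arg :: subR]>
3. <C=(if0 2 then 3 else 2), E=∅, S=∅, K=[fun :: subR]>
4. <C=2, E=∅, S=∅, K=[if0 :: fun :: subR]>
5. <C=2, E=∅, S=∅, K=[fun :: subR]>
6. <C=((λp. p) -2), E={x↦0}, S={0↦2}, K=[subR]>
7. <C=(λp. p), E={x↦0}, S={0↦2}, K=[arg :: subR]>
8. <C=-2, E={x↦0}, S={0↦2}, K=[fun :: subR]>
9. <C=p, E={p↦1, x↦0}, S={0↦2, 1↦-2}, K=[subR]>
10. <C=(let v = ((λy. ((λq. 5) 0)) 3) in ((λp. p) 3)), E=∅, S={0↦2, 1↦-2}, K=[subL(-2)]>
11. <C=((λy. ((λq. 5) 0)) 3), E=∅, S={0↦2, 1↦-2}, K=[let v :: subL(-2)]>
12. <C=(λy. ((λq. 5) 0)), E=∅, S={0↦2, 1↦-2}, K=[arg :: let v :: subL(-2)]>
13. <C=3, E=∅, S={0↦2, 1↦-2}, K=[fun :: let v :: subL(-2)]>
14. <C=((λq. 5) 0), E={y↦2}, S={0↦2, 1↦-2, 2↦3}, K=[let v :: subL(-2)]>
15. <C=(λq. 5), E={y↦2}, S={0↦2, 1↦-2, 2↦3}, K=[arg :: let v :: subL(-2)]>
16. <C=0, E={y↦2}, S={0↦2, 1↦-2, 2↦3}, K=[fun :: let v :: subL(-2)]>
17. <C=5, E={q↦3, y↦2}, S={0↦2, 1↦-2, 2↦3, 3↦0}, K=[let v :: subL(-2)]>
18. <C=((λp. p) 3), E={v↦4}, S={0↦2, 1↦-2, 2↦3, 3↦0, 4↦5}, K=[subL(-2)]>
19. <C=(λp. p), E={v↦4}, S={0↦2, 1↦-2, 2↦3, 3↦0, 4↦5}, K=[arg :: subL(-2)]>
20. <C=3, E={v↦4}, S={0↦2, 1↦-2, 2↦3, 3↦0, 4↦5}, K=[fun :: subL(-2)]>
21. <C=p, E={p↦5, v↦4}, S={0↦2, 1↦-2, 2↦3, 3↦0, 4↦5, 5↦3}, K=[subL(-2)]>
→ final value -5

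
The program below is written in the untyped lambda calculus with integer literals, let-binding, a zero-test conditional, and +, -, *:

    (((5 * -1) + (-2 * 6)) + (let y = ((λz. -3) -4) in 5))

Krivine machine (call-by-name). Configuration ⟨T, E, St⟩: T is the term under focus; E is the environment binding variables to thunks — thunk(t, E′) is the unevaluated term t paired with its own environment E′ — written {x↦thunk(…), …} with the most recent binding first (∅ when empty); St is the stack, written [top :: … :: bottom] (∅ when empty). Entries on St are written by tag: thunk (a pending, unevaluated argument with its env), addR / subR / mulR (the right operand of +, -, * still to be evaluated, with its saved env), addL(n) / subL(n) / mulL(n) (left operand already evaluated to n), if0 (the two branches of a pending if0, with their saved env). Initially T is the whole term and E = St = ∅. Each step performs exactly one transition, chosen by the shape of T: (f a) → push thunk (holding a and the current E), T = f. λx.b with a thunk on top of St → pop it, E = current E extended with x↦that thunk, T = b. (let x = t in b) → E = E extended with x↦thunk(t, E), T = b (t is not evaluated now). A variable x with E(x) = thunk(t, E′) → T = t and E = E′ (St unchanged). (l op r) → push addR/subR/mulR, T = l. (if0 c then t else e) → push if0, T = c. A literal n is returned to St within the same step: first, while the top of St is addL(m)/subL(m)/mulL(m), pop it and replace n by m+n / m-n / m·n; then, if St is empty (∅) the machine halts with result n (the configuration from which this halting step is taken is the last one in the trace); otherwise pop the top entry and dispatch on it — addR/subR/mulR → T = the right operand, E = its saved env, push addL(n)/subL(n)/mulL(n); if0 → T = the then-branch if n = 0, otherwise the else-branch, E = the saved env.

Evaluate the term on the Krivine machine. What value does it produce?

[0] [T=(((5 * -1) + (-2 * 6)) + (let y = ((λz. -3) -4) in 5)) | E=∅ | St=∅]
[1] [T=((5 * -1) + (-2 * 6)) | E=∅ | St=[addR]]
[2] [T=(5 * -1) | E=∅ | St=[addR :: addR]]
[3] [T=5 | E=∅ | St=[mulR :: addR :: addR]]
[4] [T=-1 | E=∅ | St=[mulL(5) :: addR :: addR]]
[5] [T=(-2 * 6) | E=∅ | St=[addL(-5) :: addR]]
[6] [T=-2 | E=∅ | St=[mulR :: addL(-5) :: addR]]
[7] [T=6 | E=∅ | St=[mulL(-2) :: addL(-5) :: addR]]
[8] [T=(let y = ((λz. -3) -4) in 5) | E=∅ | St=[addL(-17)]]
[9] [T=5 | E={y↦thunk(((λz. -3) -4), ∅)} | St=[addL(-17)]]
→ final value -12

Answer: -12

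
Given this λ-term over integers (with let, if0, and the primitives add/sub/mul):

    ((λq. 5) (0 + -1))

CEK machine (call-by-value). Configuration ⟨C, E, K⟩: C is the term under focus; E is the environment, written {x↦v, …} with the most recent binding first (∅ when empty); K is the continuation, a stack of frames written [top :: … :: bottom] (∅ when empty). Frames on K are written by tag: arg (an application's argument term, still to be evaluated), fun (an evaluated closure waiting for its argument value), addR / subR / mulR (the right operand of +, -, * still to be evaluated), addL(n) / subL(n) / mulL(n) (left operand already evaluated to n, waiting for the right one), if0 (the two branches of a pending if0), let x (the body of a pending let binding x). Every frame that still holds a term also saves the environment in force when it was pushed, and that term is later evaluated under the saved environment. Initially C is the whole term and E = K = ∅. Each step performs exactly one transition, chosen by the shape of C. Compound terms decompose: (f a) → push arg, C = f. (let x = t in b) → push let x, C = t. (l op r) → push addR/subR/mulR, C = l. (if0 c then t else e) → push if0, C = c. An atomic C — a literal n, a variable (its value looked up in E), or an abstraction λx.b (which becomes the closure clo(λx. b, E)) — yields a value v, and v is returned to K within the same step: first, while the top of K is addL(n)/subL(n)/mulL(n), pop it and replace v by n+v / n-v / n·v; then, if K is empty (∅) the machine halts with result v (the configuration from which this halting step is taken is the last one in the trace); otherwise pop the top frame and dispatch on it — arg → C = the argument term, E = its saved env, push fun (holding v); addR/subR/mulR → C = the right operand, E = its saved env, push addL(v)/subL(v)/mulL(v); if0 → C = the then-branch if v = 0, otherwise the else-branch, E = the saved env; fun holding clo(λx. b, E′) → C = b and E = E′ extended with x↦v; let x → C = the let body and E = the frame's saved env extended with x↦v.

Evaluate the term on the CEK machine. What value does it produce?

Answer: 5

Derivation:
[0] ⟨C=((λq. 5) (0 + -1)); E=∅; K=∅⟩
[1] ⟨C=(λq. 5); E=∅; K=[arg]⟩
[2] ⟨C=(0 + -1); E=∅; K=[fun]⟩
[3] ⟨C=0; E=∅; K=[addR :: fun]⟩
[4] ⟨C=-1; E=∅; K=[addL(0) :: fun]⟩
[5] ⟨C=5; E={q↦-1}; K=∅⟩
→ final value 5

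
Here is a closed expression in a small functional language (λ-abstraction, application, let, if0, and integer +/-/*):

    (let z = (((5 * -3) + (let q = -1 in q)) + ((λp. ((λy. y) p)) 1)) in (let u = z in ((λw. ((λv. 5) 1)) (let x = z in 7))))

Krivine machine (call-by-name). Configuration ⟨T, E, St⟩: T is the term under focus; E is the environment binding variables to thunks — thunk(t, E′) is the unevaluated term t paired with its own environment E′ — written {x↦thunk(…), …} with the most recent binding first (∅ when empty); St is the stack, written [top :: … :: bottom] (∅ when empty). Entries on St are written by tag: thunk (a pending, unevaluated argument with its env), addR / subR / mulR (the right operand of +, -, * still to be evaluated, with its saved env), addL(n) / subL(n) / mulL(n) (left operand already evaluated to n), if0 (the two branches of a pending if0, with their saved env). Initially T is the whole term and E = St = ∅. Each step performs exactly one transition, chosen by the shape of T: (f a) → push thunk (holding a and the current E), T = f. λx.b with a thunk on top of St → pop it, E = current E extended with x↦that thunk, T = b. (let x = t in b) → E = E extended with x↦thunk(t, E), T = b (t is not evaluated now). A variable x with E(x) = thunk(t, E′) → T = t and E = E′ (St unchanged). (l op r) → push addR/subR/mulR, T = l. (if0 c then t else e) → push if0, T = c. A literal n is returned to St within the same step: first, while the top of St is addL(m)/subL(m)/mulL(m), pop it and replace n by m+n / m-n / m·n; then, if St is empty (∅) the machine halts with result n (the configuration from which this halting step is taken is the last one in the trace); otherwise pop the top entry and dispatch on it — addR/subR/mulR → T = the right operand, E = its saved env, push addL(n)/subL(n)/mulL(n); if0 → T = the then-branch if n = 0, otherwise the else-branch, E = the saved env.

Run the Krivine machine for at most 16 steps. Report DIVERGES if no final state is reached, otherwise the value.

Answer: 5

Derivation:
t=0: <T=(let z = (((5 * -3) + (let q = -1 in q)) + ((λp. ((λy. y) p)) 1)) in (let u = z in ((λw. ((λv. 5) 1)) (let x = z in 7)))), E=∅, St=∅>
t=1: <T=(let u = z in ((λw. ((λv. 5) 1)) (let x = z in 7))), E={z↦thunk((((5 * -3) + (let q = -1 in q)) + ((λp. ((λy. y) p)) 1)), ∅)}, St=∅>
t=2: <T=((λw. ((λv. 5) 1)) (let x = z in 7)), E={u↦thunk(z, {z↦thunk((((5 * -3) + (let q = -1 in q)) + ((λp. ((λy. y) p)) 1)), ∅)}), z↦thunk((((5 * -3) + (let q = -1 in q)) + ((λp. ((λy. y) p)) 1)), ∅)}, St=∅>
t=3: <T=(λw. ((λv. 5) 1)), E={u↦thunk(z, {z↦thunk((((5 * -3) + (let q = -1 in q)) + ((λp. ((λy. y) p)) 1)), ∅)}), z↦thunk((((5 * -3) + (let q = -1 in q)) + ((λp. ((λy. y) p)) 1)), ∅)}, St=[thunk]>
t=4: <T=((λv. 5) 1), E={w↦thunk((let x = z in 7), {u↦thunk(z, {z↦thunk((((5 * -3) + (let q = -1 in q)) + ((λp. ((λy. y) p)) 1)), ∅)}), z↦thunk((((5 * -3) + (let q = -1 in q)) + ((λp. ((λy. y) p)) 1)), ∅)}), u↦thunk(z, {z↦thunk((((5 * -3) + (let q = -1 in q)) + ((λp. ((λy. y) p)) 1)), ∅)}), z↦thunk((((5 * -3) + (let q = -1 in q)) + ((λp. ((λy. y) p)) 1)), ∅)}, St=∅>
t=5: <T=(λv. 5), E={w↦thunk((let x = z in 7), {u↦thunk(z, {z↦thunk((((5 * -3) + (let q = -1 in q)) + ((λp. ((λy. y) p)) 1)), ∅)}), z↦thunk((((5 * -3) + (let q = -1 in q)) + ((λp. ((λy. y) p)) 1)), ∅)}), u↦thunk(z, {z↦thunk((((5 * -3) + (let q = -1 in q)) + ((λp. ((λy. y) p)) 1)), ∅)}), z↦thunk((((5 * -3) + (let q = -1 in q)) + ((λp. ((λy. y) p)) 1)), ∅)}, St=[thunk]>
t=6: <T=5, E={v↦thunk(1, {w↦thunk((let x = z in 7), {u↦thunk(z, {z↦thunk((((5 * -3) + (let q = -1 in q)) + ((λp. ((λy. y) p)) 1)), ∅)}), z↦thunk((((5 * -3) + (let q = -1 in q)) + ((λp. ((λy. y) p)) 1)), ∅)}), u↦thunk(z, {z↦thunk((((5 * -3) + (let q = -1 in q)) + ((λp. ((λy. y) p)) 1)), ∅)}), z↦thunk((((5 * -3) + (let q = -1 in q)) + ((λp. ((λy. y) p)) 1)), ∅)}), w↦thunk((let x = z in 7), {u↦thunk(z, {z↦thunk((((5 * -3) + (let q = -1 in q)) + ((λp. ((λy. y) p)) 1)), ∅)}), z↦thunk((((5 * -3) + (let q = -1 in q)) + ((λp. ((λy. y) p)) 1)), ∅)}), u↦thunk(z, {z↦thunk((((5 * -3) + (let q = -1 in q)) + ((λp. ((λy. y) p)) 1)), ∅)}), z↦thunk((((5 * -3) + (let q = -1 in q)) + ((λp. ((λy. y) p)) 1)), ∅)}, St=∅>
→ final value 5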